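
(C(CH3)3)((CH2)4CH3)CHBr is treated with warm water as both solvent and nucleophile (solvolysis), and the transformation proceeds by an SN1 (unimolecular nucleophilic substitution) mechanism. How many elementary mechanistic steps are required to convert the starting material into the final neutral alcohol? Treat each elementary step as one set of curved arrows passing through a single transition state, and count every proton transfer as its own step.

4

Step 1: Rate-determining heterolysis of the C–Br bond gives Br⁻ and a secondary carbocation.
Step 2: A 1,2-methyl shift from the adjacent tert-butyl carbon moves the positive charge from the secondary centre to an adjacent carbon, generating a more stable tertiary carbocation.
Step 3: H2O donates an oxygen lone pair into the empty p orbital of the cation, giving a protonated alcohol (an oxonium ion).
Step 4: Deprotonation of the oxonium oxygen by solvent water yields the neutral alcohol.
Total: 4 elementary steps.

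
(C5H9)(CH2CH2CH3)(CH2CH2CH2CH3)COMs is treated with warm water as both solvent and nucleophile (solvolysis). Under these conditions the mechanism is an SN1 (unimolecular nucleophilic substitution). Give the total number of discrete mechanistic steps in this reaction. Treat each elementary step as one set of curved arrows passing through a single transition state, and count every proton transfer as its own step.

Step 1: Rate-determining heterolysis of the C–O bond gives MsO⁻ and a tertiary carbocation.
(No 1,2-shift: no single shift to an adjacent carbon would give a more stable cation.)
Step 2: A lone pair on the oxygen of H2O attacks the carbocation, forming a new C–O σ-bond and an oxonium ion.
Step 3: A second solvent molecule removes the proton on oxygen, giving the neutral alcohol product.
Total: 3 elementary steps.

3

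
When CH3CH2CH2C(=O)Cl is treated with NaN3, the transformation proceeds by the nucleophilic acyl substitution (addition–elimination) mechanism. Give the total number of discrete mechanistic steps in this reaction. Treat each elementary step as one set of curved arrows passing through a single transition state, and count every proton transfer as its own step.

2

Step 1: Nucleophilic addition of N3⁻ to the acyl carbon breaks the π(C=O) bond and yields a tetrahedral, anionic intermediate.
Step 2: Elimination step: re-formation of the carbonyl π bond drives out Cl⁻, giving the new acyl compound.
Total: 2 elementary steps.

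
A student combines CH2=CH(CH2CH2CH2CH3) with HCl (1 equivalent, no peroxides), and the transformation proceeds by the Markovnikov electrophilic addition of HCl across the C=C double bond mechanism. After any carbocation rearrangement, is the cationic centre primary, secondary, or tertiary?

secondary

Step 1: Electrophilic addition begins with the π(C=C) electrons forming a bond to the proton of HCl. Following Markovnikov's rule, the resulting cation is secondary. The H–Cl bond breaks heterolytically, releasing Cl⁻.
No single 1,2-shift to an adjacent carbon would give a more-substituted cation, so no rearrangement occurs.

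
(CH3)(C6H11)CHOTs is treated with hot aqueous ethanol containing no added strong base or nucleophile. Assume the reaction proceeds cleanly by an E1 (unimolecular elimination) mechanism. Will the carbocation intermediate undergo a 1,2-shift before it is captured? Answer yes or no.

yes

The first-formed carbocation is secondary.
The adjacent cyclohexyl carbon already bears 2 other carbon substituents and has a hydrogen to migrate; after a 1,2-hydride shift from that carbon the positive charge sits on a tertiary centre.
Tertiary is more stable than secondary, so the shift occurs.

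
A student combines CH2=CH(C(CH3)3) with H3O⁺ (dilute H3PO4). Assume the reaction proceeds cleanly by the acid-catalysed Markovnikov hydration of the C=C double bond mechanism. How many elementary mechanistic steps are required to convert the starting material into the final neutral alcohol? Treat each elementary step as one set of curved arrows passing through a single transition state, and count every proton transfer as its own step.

4

Step 1: Protonation of the alkene by H3O⁺: the π bond acts as the nucleophile and picks up H⁺, giving the more stable (Markovnikov) secondary carbocation. H2O is released.
Step 2: A 1,2-methyl shift from the adjacent tert-butyl carbon moves the positive charge from the secondary centre to an adjacent carbon, generating a more stable tertiary carbocation.
Step 3: Water acts as the nucleophile: an oxygen lone pair bonds to the cationic carbon, giving an oxonium-ion intermediate.
Step 4: Deprotonation of the oxonium ion by a water molecule delivers the neutral alcohol and regenerates the acid catalyst.
Total: 4 elementary steps.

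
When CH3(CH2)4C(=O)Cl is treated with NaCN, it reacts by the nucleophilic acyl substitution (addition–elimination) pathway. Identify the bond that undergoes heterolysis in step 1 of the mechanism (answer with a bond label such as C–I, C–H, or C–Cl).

π(C=O)

Step 1: CN⁻ adds to the carbonyl carbon; the C=O π electrons shift onto oxygen and a tetrahedral alkoxide intermediate forms.
The bond broken in this step is the π(C=O) bond.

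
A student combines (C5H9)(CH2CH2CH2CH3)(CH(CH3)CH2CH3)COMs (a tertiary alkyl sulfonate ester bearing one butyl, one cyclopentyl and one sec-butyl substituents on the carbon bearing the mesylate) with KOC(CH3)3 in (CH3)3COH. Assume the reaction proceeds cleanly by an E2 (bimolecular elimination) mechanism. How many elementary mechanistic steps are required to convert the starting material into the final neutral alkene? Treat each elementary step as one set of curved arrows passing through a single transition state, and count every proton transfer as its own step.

Step 1: In one step, (CH3)3CO⁻ pulls off a β-proton, the C–O bond cleaves, and a C=C double bond forms between the α- and β-carbons (E2, anti elimination).
Total: 1 elementary step.

1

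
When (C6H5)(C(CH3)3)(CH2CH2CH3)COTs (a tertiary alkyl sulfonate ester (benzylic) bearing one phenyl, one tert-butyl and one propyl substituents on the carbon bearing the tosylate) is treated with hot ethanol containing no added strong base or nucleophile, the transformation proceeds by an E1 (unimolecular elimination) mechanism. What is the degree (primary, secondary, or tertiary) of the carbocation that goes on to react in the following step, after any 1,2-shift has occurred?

tertiary

Step 1: Rate-determining heterolysis of the C–O bond gives TsO⁻ and a tertiary carbocation.
No single 1,2-shift to an adjacent carbon would give a more-substituted cation, so no rearrangement occurs.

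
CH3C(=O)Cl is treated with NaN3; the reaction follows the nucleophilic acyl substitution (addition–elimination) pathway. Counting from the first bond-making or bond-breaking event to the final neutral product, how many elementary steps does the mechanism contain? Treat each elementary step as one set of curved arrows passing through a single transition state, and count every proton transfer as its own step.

2

Step 1: Nucleophilic addition of N3⁻ to the acyl carbon breaks the π(C=O) bond and yields a tetrahedral, anionic intermediate.
Step 2: Collapse of the tetrahedral intermediate: the alkoxide oxygen pushes its lone pair back to re-form C=O while Cl⁻ leaves.
Total: 2 elementary steps.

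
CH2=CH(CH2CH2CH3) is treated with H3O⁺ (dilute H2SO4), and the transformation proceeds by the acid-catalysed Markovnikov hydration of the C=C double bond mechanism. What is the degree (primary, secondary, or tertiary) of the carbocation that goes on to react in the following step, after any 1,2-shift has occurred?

secondary

Step 1: Protonation of the alkene by H3O⁺: the π bond acts as the nucleophile and picks up H⁺, giving the more stable (Markovnikov) secondary carbocation. H2O is released.
No single 1,2-shift to an adjacent carbon would give a more-substituted cation, so no rearrangement occurs.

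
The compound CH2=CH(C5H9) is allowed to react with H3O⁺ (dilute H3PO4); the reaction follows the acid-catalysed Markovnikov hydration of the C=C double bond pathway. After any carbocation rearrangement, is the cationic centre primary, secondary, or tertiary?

Step 1: Protonation of the alkene by H3O⁺: the π bond acts as the nucleophile and picks up H⁺, giving the more stable (Markovnikov) secondary carbocation. H2O is released.
Step 2: Carbocation rearrangement: a 1,2-hydride shift from the adjacent cyclopentyl carbon converts the initially-formed secondary cation into the more stable tertiary cation.
The cation rearranges from secondary to tertiary via a 1,2-hydride shift from the adjacent cyclopentyl carbon; the tertiary cation is what reacts next.

tertiary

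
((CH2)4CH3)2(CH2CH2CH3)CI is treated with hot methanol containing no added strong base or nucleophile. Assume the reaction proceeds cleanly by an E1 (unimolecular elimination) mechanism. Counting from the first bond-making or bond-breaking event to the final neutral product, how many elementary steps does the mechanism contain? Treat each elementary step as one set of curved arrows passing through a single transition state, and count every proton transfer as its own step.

2

Step 1: The C–I bond breaks with both electrons going to the iodide; I⁻ leaves and a tertiary carbocation remains.
(No 1,2-shift: no single shift to an adjacent carbon would give a more stable cation.)
Step 2: A methanol molecule (solvent) deprotonates a β-carbon; as the C–H bond breaks, those electrons form the new alkene π bond.
Total: 2 elementary steps.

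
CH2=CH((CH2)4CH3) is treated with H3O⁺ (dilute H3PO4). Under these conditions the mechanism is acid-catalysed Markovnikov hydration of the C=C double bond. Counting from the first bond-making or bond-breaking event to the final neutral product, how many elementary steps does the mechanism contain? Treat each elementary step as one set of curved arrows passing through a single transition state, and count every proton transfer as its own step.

Step 1: Electrophilic addition begins with the π(C=C) electrons forming a bond to the proton of H3O⁺. Following Markovnikov's rule, the resulting cation is secondary. H2O is released.
(No 1,2-shift: no single shift to an adjacent carbon would give a more stable cation.)
Step 2: Water acts as the nucleophile: an oxygen lone pair bonds to the cationic carbon, giving an oxonium-ion intermediate.
Step 3: Deprotonation of the oxonium ion by a water molecule delivers the neutral alcohol and regenerates the acid catalyst.
Total: 3 elementary steps.

3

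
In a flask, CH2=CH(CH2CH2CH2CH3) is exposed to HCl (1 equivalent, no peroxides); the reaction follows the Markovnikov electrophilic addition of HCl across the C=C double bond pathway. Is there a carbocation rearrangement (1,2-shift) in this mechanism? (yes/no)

no

The first-formed carbocation is secondary.
No single 1,2-shift to an adjacent carbon would produce a more-substituted cation than the one already present, so no rearrangement occurs.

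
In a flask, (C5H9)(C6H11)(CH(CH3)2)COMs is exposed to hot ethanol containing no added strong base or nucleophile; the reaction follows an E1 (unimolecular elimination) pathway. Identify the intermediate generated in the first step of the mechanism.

Step 1: Unassisted departure of MsO⁻ (taking the C–O bonding pair) generates a tertiary carbocation.
After step 1 the species present is a tertiary carbocation.

tertiary carbocation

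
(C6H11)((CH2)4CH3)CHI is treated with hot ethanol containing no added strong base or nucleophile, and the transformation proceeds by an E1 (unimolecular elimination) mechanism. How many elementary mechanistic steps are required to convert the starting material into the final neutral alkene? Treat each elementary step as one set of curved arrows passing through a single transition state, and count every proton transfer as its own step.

Step 1: The C–I bond breaks with both electrons going to the iodide; I⁻ leaves and a secondary carbocation remains.
Step 2: A 1,2-hydride shift from the adjacent cyclohexyl carbon moves the positive charge from the secondary centre to an adjacent carbon, generating a more stable tertiary carbocation.
Step 3: Loss of a β-proton to an ethanol molecule of the solvent: the C–H bonding pair collapses toward the cationic carbon to form the C=C π bond, yielding the alkene.
Total: 3 elementary steps.

3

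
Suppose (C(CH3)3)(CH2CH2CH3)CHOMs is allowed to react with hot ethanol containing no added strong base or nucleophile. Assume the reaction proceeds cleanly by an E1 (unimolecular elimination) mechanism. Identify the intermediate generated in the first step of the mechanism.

Step 1: Rate-determining heterolysis of the C–O bond gives MsO⁻ and a secondary carbocation.
After step 1 the species present is a secondary carbocation.

secondary carbocation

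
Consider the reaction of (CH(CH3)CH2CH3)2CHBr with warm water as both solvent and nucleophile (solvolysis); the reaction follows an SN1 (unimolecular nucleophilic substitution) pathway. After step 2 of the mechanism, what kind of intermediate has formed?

tertiary carbocation

Step 1: Rate-determining heterolysis of the C–Br bond gives Br⁻ and a secondary carbocation.
Step 2: A hydride (H with its bonding pair) migrates from the adjacent sec-butyl carbon to the cationic centre — a 1,2-hydride shift — upgrading the secondary cation to a tertiary one.
After step 2 the species present is a tertiary carbocation.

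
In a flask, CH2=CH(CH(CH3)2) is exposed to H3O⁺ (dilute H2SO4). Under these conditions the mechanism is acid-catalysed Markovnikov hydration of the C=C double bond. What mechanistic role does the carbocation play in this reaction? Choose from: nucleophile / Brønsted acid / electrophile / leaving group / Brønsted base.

Step 3: Water acts as the nucleophile: an oxygen lone pair bonds to the cationic carbon, giving an oxonium-ion intermediate.
The carbocation accepts an electron pair into an empty or π* orbital — it is the electrophile.

electrophile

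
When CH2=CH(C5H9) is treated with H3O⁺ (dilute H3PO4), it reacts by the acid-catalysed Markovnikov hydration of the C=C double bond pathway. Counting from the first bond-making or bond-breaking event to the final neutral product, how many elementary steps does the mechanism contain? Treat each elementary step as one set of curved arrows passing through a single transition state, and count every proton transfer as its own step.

Step 1: Electrophilic addition begins with the π(C=C) electrons forming a bond to the proton of H3O⁺. Following Markovnikov's rule, the resulting cation is secondary. H2O is released.
Step 2: Carbocation rearrangement: a 1,2-hydride shift from the adjacent cyclopentyl carbon converts the initially-formed secondary cation into the more stable tertiary cation.
Step 3: Water acts as the nucleophile: an oxygen lone pair bonds to the cationic carbon, giving an oxonium-ion intermediate.
Step 4: H2O removes a proton from the oxonium oxygen, regenerating H3O⁺ and giving the neutral alcohol.
Total: 4 elementary steps.

4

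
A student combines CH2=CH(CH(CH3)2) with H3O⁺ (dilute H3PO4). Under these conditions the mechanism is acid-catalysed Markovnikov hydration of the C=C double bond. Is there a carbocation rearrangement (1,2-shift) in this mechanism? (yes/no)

The first-formed carbocation is secondary.
The adjacent isopropyl carbon already bears 2 other carbon substituents and has a hydrogen to migrate; after a 1,2-hydride shift from that carbon the positive charge sits on a tertiary centre.
Tertiary is more stable than secondary, so the shift occurs.

yes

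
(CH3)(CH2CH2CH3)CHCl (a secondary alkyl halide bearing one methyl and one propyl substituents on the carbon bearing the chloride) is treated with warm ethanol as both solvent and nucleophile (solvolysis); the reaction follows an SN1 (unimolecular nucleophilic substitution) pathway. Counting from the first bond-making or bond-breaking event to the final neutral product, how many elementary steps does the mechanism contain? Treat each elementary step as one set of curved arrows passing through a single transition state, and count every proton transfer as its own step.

3

Step 1: Rate-determining heterolysis of the C–Cl bond gives Cl⁻ and a secondary carbocation.
(No 1,2-shift: no single shift to an adjacent carbon would give a more stable cation.)
Step 2: CH3CH2OH donates an oxygen lone pair into the empty p orbital of the cation, giving a protonated ether (an oxonium ion).
Step 3: A second solvent molecule removes the proton on oxygen, giving the neutral ether product.
Total: 3 elementary steps.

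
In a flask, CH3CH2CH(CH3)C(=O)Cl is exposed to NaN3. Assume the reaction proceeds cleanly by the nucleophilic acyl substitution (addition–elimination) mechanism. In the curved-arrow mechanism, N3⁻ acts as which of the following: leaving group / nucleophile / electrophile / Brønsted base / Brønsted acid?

Step 1: N3⁻ adds to the carbonyl carbon; the C=O π electrons shift onto oxygen and a tetrahedral alkoxide intermediate forms.
N3⁻ donates an electron pair to form a new σ-bond to carbon — it is the nucleophile.

nucleophile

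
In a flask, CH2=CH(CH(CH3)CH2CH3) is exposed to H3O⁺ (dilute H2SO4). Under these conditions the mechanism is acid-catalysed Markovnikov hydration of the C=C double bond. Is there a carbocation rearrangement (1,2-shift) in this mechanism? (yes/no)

yes

The first-formed carbocation is secondary.
The adjacent sec-butyl carbon already bears 2 other carbon substituents and has a hydrogen to migrate; after a 1,2-hydride shift from that carbon the positive charge sits on a tertiary centre.
Tertiary is more stable than secondary, so the shift occurs.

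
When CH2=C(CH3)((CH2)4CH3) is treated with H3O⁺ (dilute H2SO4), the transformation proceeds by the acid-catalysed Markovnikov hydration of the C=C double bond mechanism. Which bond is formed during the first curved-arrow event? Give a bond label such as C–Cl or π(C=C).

Step 1: Electrophilic addition begins with the π(C=C) electrons forming a bond to the proton of H3O⁺. Following Markovnikov's rule, the resulting cation is tertiary. H2O is released.
The bond formed in this step is the C–H bond.

C–H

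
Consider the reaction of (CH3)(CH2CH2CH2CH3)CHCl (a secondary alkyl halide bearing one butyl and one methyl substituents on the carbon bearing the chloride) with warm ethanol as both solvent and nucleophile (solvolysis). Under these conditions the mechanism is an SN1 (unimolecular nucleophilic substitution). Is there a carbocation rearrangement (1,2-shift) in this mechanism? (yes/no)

no

The first-formed carbocation is secondary.
No single 1,2-shift to an adjacent carbon would produce a more-substituted cation than the one already present, so no rearrangement occurs.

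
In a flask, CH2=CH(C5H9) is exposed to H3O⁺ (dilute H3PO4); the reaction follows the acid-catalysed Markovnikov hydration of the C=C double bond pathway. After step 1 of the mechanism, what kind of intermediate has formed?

secondary carbocation

Step 1: Protonation of the alkene by H3O⁺: the π bond acts as the nucleophile and picks up H⁺, giving the more stable (Markovnikov) secondary carbocation. H2O is released.
After step 1 the species present is a secondary carbocation.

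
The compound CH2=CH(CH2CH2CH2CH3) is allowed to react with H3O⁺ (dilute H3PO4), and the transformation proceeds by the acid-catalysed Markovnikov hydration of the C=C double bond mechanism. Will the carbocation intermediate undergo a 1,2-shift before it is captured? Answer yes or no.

The first-formed carbocation is secondary.
No single 1,2-shift to an adjacent carbon would produce a more-substituted cation than the one already present, so no rearrangement occurs.

no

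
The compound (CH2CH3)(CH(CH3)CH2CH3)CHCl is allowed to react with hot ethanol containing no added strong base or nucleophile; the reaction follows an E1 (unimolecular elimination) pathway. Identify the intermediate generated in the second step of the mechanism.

Step 1: Rate-determining heterolysis of the C–Cl bond gives Cl⁻ and a secondary carbocation.
Step 2: A 1,2-hydride shift from the adjacent sec-butyl carbon moves the positive charge from the secondary centre to an adjacent carbon, generating a more stable tertiary carbocation.
After step 2 the species present is a tertiary carbocation.

tertiary carbocation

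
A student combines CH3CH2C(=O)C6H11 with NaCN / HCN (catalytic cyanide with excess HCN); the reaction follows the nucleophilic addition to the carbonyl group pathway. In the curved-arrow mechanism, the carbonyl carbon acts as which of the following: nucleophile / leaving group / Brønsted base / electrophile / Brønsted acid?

electrophile

Step 1: CN⁻ attacks the sp² carbonyl carbon; the C=O π bond breaks and the electrons end up as a lone pair on the alkoxide oxygen of the tetrahedral intermediate.
The carbonyl carbon accepts an electron pair into an empty or π* orbital — it is the electrophile.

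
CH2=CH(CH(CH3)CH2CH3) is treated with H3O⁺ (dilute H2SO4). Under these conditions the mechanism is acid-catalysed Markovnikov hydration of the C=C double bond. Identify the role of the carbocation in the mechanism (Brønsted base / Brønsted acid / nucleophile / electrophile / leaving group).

electrophile

Step 3: A lone pair on the oxygen of H2O attacks the carbocation, forming a C–O bond and an oxonium ion (a protonated alcohol).
The carbocation accepts an electron pair into an empty or π* orbital — it is the electrophile.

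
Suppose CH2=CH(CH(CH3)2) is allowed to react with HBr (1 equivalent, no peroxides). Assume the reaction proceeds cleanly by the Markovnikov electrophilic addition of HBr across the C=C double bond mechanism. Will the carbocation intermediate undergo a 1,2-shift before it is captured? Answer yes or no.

The first-formed carbocation is secondary.
The adjacent isopropyl carbon already bears 2 other carbon substituents and has a hydrogen to migrate; after a 1,2-hydride shift from that carbon the positive charge sits on a tertiary centre.
Tertiary is more stable than secondary, so the shift occurs.

yes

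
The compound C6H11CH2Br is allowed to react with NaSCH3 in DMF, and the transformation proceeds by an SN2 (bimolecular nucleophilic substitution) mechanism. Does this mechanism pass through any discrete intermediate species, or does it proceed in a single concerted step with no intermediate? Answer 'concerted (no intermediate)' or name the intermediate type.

concerted (no intermediate)

Backside attack by CH3S⁻ on the carbon bearing the bromide: the new C–S bond forms as the C–Br bond breaks, with Walden inversion at carbon.
All bond changes occur in one transition state; no discrete intermediate is formed.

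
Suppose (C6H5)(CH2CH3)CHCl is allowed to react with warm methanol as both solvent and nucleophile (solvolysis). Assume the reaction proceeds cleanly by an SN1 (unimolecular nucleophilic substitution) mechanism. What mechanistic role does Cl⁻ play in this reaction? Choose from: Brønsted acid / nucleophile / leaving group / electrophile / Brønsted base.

Step 1: Rate-determining heterolysis of the C–Cl bond gives Cl⁻ and a secondary carbocation.
Cl⁻ departs with both electrons of the breaking σ-bond — that is the definition of a leaving group.

leaving group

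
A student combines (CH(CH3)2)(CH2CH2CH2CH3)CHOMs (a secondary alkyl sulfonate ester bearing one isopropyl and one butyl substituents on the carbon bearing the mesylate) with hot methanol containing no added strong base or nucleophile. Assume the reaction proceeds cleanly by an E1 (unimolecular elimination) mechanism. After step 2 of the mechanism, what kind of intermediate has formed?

tertiary carbocation

Step 1: The C–O bond breaks with both electrons going to the mesylate; MsO⁻ leaves and a secondary carbocation remains.
Step 2: A 1,2-hydride shift from the adjacent isopropyl carbon moves the positive charge from the secondary centre to an adjacent carbon, generating a more stable tertiary carbocation.
After step 2 the species present is a tertiary carbocation.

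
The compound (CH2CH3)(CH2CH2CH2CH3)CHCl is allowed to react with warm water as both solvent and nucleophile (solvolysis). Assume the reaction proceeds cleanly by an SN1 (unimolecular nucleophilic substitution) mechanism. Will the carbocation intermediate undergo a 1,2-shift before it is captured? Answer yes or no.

no

The first-formed carbocation is secondary.
No single 1,2-shift to an adjacent carbon would produce a more-substituted cation than the one already present, so no rearrangement occurs.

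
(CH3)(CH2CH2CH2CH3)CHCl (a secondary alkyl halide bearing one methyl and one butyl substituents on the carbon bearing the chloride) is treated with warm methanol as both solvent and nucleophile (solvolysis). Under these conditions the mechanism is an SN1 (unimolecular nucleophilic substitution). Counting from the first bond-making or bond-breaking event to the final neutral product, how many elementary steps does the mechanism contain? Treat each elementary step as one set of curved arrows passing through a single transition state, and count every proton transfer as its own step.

Step 1: Rate-determining heterolysis of the C–Cl bond gives Cl⁻ and a secondary carbocation.
(No 1,2-shift: no single shift to an adjacent carbon would give a more stable cation.)
Step 2: Nucleophilic capture: the oxygen of CH3OH bonds to the cationic carbon, producing an oxonium-ion intermediate.
Step 3: A second solvent molecule removes the proton on oxygen, giving the neutral ether product.
Total: 3 elementary steps.

3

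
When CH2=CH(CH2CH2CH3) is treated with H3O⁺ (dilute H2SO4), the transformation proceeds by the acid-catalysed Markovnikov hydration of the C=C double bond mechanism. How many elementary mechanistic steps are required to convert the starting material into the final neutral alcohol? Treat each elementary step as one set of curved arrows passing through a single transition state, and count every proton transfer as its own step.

3

Step 1: Protonation of the alkene by H3O⁺: the π bond acts as the nucleophile and picks up H⁺, giving the more stable (Markovnikov) secondary carbocation. H2O is released.
(No 1,2-shift: no single shift to an adjacent carbon would give a more stable cation.)
Step 2: Water acts as the nucleophile: an oxygen lone pair bonds to the cationic carbon, giving an oxonium-ion intermediate.
Step 3: Proton transfer from the O–H of the oxonium ion to H2O completes the catalytic cycle and yields the alcohol.
Total: 3 elementary steps.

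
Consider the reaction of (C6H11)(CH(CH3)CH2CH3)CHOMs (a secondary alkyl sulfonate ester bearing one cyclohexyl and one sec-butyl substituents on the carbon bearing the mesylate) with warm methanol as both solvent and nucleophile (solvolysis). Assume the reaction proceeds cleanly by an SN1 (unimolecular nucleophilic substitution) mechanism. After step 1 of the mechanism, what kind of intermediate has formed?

Step 1: The C–O bond breaks with both electrons going to the mesylate; MsO⁻ leaves and a secondary carbocation remains.
After step 1 the species present is a secondary carbocation.

secondary carbocation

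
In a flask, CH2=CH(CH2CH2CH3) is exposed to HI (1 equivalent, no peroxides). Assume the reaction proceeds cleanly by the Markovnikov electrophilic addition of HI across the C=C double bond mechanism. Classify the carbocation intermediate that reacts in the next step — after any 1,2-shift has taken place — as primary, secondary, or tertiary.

secondary

Step 1: The π electrons of the C=C bond attack a proton of HI; Markovnikov addition places the new C–H on the less-substituted alkene carbon, so the positive charge ends up on the more-substituted carbon — a secondary carbocation. The H–I bond breaks heterolytically, releasing I⁻.
No single 1,2-shift to an adjacent carbon would give a more-substituted cation, so no rearrangement occurs.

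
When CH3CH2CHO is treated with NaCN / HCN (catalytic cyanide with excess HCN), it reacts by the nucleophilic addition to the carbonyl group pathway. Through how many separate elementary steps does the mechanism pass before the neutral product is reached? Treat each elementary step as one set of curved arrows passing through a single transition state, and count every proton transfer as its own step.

Step 1: A lone pair / filled orbital on CN⁻ attacks the electrophilic carbonyl carbon; the π(C=O) electrons shift onto oxygen, producing a tetrahedral alkoxide intermediate.
Step 2: The alkoxide is protonated in situ by undissociated HCN, yielding a cyanohydrin; the CN⁻ so formed carries on the cycle.
Total: 2 elementary steps.

2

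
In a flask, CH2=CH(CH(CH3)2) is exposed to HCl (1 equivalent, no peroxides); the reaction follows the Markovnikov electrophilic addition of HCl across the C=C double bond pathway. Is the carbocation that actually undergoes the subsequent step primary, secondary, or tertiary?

Step 1: Protonation of the alkene by HCl: the π bond acts as the nucleophile and picks up H⁺, giving the more stable (Markovnikov) secondary carbocation. The H–Cl bond breaks heterolytically, releasing Cl⁻.
Step 2: A 1,2-hydride shift from the adjacent isopropyl carbon moves the positive charge from the secondary centre to an adjacent carbon, generating a more stable tertiary carbocation.
The cation rearranges from secondary to tertiary via a 1,2-hydride shift from the adjacent isopropyl carbon; the tertiary cation is what reacts next.

tertiary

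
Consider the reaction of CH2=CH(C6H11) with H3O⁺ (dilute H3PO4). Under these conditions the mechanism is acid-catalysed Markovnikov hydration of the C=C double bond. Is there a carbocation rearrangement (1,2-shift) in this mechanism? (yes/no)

yes

The first-formed carbocation is secondary.
The adjacent cyclohexyl carbon already bears 2 other carbon substituents and has a hydrogen to migrate; after a 1,2-hydride shift from that carbon the positive charge sits on a tertiary centre.
Tertiary is more stable than secondary, so the shift occurs.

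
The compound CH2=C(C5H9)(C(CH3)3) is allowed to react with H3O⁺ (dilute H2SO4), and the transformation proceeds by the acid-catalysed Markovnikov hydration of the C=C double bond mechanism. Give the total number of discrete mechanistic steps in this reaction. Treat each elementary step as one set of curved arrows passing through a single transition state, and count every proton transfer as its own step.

Step 1: The π electrons of the C=C bond attack a proton of H3O⁺; Markovnikov addition places the new C–H on the less-substituted alkene carbon, so the positive charge ends up on the more-substituted carbon — a tertiary carbocation. H2O is released.
(No 1,2-shift: no single shift to an adjacent carbon would give a more stable cation.)
Step 2: Nucleophilic capture of the cation by H2O produces the protonated alcohol (an oxonium ion).
Step 3: H2O removes a proton from the oxonium oxygen, regenerating H3O⁺ and giving the neutral alcohol.
Total: 3 elementary steps.

3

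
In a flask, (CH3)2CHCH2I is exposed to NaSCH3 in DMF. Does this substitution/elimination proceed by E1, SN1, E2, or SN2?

Conditions: a primary substrate with a strong nucleophile in the polar aprotic solvent DMF.
These conditions are the textbook signature of the SN2 pathway.
An unhindered substrate with a strong nucleophile in a polar aprotic solvent favours one-step backside displacement.

SN2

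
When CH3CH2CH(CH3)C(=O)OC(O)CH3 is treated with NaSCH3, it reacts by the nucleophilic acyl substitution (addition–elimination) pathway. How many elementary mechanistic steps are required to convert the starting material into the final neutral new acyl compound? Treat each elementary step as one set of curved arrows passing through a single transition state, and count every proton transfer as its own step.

Step 1: Nucleophilic addition of CH3S⁻ to the acyl carbon breaks the π(C=O) bond and yields a tetrahedral, anionic intermediate.
Step 2: Elimination step: re-formation of the carbonyl π bond drives out CH3CO2⁻, giving the new acyl compound.
Total: 2 elementary steps.

2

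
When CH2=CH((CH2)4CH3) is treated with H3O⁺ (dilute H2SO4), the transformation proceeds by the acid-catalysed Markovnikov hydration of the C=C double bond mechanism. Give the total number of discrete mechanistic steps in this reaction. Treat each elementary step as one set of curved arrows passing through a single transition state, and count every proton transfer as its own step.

3

Step 1: Electrophilic addition begins with the π(C=C) electrons forming a bond to the proton of H3O⁺. Following Markovnikov's rule, the resulting cation is secondary. H2O is released.
(No 1,2-shift: no single shift to an adjacent carbon would give a more stable cation.)
Step 2: Water acts as the nucleophile: an oxygen lone pair bonds to the cationic carbon, giving an oxonium-ion intermediate.
Step 3: Deprotonation of the oxonium ion by a water molecule delivers the neutral alcohol and regenerates the acid catalyst.
Total: 3 elementary steps.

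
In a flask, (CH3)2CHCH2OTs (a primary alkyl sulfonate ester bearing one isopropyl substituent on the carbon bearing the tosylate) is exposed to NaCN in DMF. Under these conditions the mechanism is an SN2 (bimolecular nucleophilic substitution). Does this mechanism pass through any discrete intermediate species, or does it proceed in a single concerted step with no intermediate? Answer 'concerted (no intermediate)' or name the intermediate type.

concerted (no intermediate)

CN⁻ attacks the back face of the α-carbon while TsO⁻ departs with the C–O bonding pair — a single concerted displacement through a pentacoordinate transition state.
All bond changes occur in one transition state; no discrete intermediate is formed.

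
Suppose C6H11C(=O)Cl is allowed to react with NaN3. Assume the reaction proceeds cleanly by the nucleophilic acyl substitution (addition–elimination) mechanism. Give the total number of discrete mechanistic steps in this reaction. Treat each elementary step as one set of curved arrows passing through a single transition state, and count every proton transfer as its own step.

Step 1: Nucleophilic addition of N3⁻ to the acyl carbon breaks the π(C=O) bond and yields a tetrahedral, anionic intermediate.
Step 2: Elimination step: re-formation of the carbonyl π bond drives out Cl⁻, giving the new acyl compound.
Total: 2 elementary steps.

2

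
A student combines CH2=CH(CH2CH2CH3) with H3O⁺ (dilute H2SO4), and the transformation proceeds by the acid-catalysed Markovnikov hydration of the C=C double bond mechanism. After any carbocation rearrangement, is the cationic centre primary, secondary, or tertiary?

secondary

Step 1: The π electrons of the C=C bond attack a proton of H3O⁺; Markovnikov addition places the new C–H on the less-substituted alkene carbon, so the positive charge ends up on the more-substituted carbon — a secondary carbocation. H2O is released.
No single 1,2-shift to an adjacent carbon would give a more-substituted cation, so no rearrangement occurs.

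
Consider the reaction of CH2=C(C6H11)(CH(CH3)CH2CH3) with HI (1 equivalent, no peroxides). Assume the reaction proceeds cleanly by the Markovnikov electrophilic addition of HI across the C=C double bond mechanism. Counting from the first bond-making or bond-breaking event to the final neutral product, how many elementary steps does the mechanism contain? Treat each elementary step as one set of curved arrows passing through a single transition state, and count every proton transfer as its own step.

2

Step 1: Protonation of the alkene by HI: the π bond acts as the nucleophile and picks up H⁺, giving the more stable (Markovnikov) tertiary carbocation. The H–I bond breaks heterolytically, releasing I⁻.
(No 1,2-shift: no single shift to an adjacent carbon would give a more stable cation.)
Step 2: The I⁻ anion donates a lone pair to the carbocation, forming the new C–I σ-bond and giving the neutral alkyl halide.
Total: 2 elementary steps.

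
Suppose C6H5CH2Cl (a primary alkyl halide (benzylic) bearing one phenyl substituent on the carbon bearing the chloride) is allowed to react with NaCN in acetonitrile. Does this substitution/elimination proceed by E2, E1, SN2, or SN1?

SN2

Conditions: a primary substrate with a strong nucleophile in the polar aprotic solvent acetonitrile.
These conditions are the textbook signature of the SN2 pathway.
An unhindered substrate with a strong nucleophile in a polar aprotic solvent favours one-step backside displacement.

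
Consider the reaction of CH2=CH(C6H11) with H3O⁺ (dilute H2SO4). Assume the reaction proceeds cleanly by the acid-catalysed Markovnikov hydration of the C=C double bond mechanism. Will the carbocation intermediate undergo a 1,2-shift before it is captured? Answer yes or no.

yes

The first-formed carbocation is secondary.
The adjacent cyclohexyl carbon already bears 2 other carbon substituents and has a hydrogen to migrate; after a 1,2-hydride shift from that carbon the positive charge sits on a tertiary centre.
Tertiary is more stable than secondary, so the shift occurs.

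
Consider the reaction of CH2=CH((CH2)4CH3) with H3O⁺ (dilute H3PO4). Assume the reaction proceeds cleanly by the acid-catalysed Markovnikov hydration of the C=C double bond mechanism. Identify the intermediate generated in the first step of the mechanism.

secondary carbocation

Step 1: Electrophilic addition begins with the π(C=C) electrons forming a bond to the proton of H3O⁺. Following Markovnikov's rule, the resulting cation is secondary. H2O is released.
After step 1 the species present is a secondary carbocation.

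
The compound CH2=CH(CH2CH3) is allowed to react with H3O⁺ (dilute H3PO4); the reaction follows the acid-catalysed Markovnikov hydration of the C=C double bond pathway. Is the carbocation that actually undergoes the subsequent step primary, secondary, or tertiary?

secondary

Step 1: The π electrons of the C=C bond attack a proton of H3O⁺; Markovnikov addition places the new C–H on the less-substituted alkene carbon, so the positive charge ends up on the more-substituted carbon — a secondary carbocation. H2O is released.
No single 1,2-shift to an adjacent carbon would give a more-substituted cation, so no rearrangement occurs.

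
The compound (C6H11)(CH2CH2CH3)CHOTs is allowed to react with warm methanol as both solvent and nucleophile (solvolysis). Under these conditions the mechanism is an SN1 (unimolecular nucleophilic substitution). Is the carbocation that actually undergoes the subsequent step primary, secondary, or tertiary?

Step 1: Rate-determining heterolysis of the C–O bond gives TsO⁻ and a secondary carbocation.
Step 2: Carbocation rearrangement: a 1,2-hydride shift from the adjacent cyclohexyl carbon converts the initially-formed secondary cation into the more stable tertiary cation.
The cation rearranges from secondary to tertiary via a 1,2-hydride shift from the adjacent cyclohexyl carbon; the tertiary cation is what reacts next.

tertiary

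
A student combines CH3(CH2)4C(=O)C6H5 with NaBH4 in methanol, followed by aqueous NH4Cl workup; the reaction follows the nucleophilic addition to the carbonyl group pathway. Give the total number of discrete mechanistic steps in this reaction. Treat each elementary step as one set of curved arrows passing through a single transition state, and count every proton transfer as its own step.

Step 1: H⁻ (delivered from BH4⁻) attacks the sp² carbonyl carbon; the C=O π bond breaks and the electrons end up as a lone pair on the alkoxide oxygen of the tetrahedral intermediate.
Step 2: On aqueous NH4Cl workup the alkoxide oxygen is protonated, giving an alcohol.
Total: 2 elementary steps.

2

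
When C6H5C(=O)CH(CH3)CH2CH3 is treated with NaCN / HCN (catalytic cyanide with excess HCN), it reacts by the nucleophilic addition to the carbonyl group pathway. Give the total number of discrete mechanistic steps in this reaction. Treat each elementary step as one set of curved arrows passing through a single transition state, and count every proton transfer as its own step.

2

Step 1: CN⁻ attacks the sp² carbonyl carbon; the C=O π bond breaks and the electrons end up as a lone pair on the alkoxide oxygen of the tetrahedral intermediate.
Step 2: Proton transfer from HCN to the alkoxide furnishes a cyanohydrin (and releases another CN⁻ to continue the reaction).
Total: 2 elementary steps.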